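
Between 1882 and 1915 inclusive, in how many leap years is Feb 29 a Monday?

2

Leap years in 1882–1915: 7 of them.
Feb 29 weekday advances by 5 (mod 7) from one leap year to the next four years later (or differs when a century non-leap intervenes).
Leap-day weekdays: 1884:Fri 1888:Wed 1892:Mon✓ 1896:Sat 1904:Mon✓ 1908:Sat 1912:Thu
Monday: 1892, 1904 → 2.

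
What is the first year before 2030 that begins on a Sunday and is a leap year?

Jan 1 advances by 2 weekdays after a leap year and by 1 after a common year.
2030: Jan 1 is Tuesday.
2029: Monday
2028: Saturday (leap)
2027: Friday
2026: Thursday
2025: Wednesday
2024: Monday (leap)
2023: Sunday
2022: Saturday
2021: Friday
2020: Wednesday (leap)
2019: Tuesday
2018: Monday
2017: Sunday
2016: Friday (leap)
2015: Thursday
2014: Wednesday
2013: Tuesday
2012: Sunday (leap)
2012 begins on a Sunday and is a leap year.

2012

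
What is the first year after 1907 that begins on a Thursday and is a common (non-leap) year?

Jan 1 advances by 2 weekdays after a leap year and by 1 after a common year.
1907: Jan 1 is Tuesday.
1908: Wednesday (leap)
1909: Friday
1910: Saturday
1911: Sunday
1912: Monday (leap)
1913: Wednesday
1914: Thursday
1914 begins on a Thursday and is a common year.

1914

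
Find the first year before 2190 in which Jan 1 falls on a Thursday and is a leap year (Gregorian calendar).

2184

Jan 1 advances by 2 weekdays after a leap year and by 1 after a common year.
2190: Jan 1 is Friday.
2189: Thursday
2188: Tuesday (leap)
2187: Monday
2186: Sunday
2185: Saturday
2184: Thursday (leap)
2184 begins on a Thursday and is a leap year.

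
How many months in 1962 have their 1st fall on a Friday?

1

Check the 1st of each month of 1962: Jan 1: Mon, Feb 1: Thu, Mar 1: Thu, Apr 1: Sun, May 1: Tue, Jun 1: Fri, Jul 1: Sun, Aug 1: Wed, Sep 1: Sat, Oct 1: Mon, Nov 1: Thu, Dec 1: Sat.
Friday occurs in June — 1 month.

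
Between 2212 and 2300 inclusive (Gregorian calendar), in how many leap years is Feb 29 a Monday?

Leap years in 2212–2300: 22 of them.
Feb 29 weekday advances by 5 (mod 7) from one leap year to the next four years later (or differs when a century non-leap intervenes).
Leap-day weekdays: 2212:Sat 2216:Thu 2220:Tue 2224:Sun 2228:Fri 2232:Wed 2236:Mon✓ 2240:Sat 2244:Thu 2248:Tue 2252:Sun 2256:Fri 2260:Wed 2264:Mon✓ 2268:Sat 2272:Thu 2276:Tue 2280:Sun 2284:Fri 2288:Wed 2292:Mon✓ 2296:Sat
Monday: 2236, 2264, 2292 → 3.

3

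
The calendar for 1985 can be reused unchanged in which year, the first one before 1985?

1974

Two years share a calendar iff Jan 1 falls on the same weekday and both are leap or both are common. 1985: Jan 1 is Tuesday, common year.
1984: Jan 1 Sunday, leap
1983: Jan 1 Saturday, common
1982: Jan 1 Friday, common
1981: Jan 1 Thursday, common
1980: Jan 1 Tuesday, leap
1979: Jan 1 Monday, common
1978: Jan 1 Sunday, common
1977: Jan 1 Saturday, common
1976: Jan 1 Thursday, leap
1975: Jan 1 Wednesday, common
1974: Jan 1 Tuesday, common
1974 matches on both conditions.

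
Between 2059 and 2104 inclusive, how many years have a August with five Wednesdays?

August has 31 days; it has five Wednesdays when Wednesday falls among the first (month-length − 28) days — i.e. when August 1 is one of Wednesday/Tuesday/Monday.
August 1 by year: 2059:Fri 2060:Sun 2061:Mon✓ 2062:Tue✓ 2063:Wed✓ 2064:Fri 2065:Sat 2066:Sun 2067:Mon✓ 2068:Wed✓ 2069:Thu 2070:Fri 2071:Sat 2072:Mon✓ 2073:Tue✓ …(16 more)… 2090:Tue✓ 2091:Wed✓ 2092:Fri 2093:Sat 2094:Sun 2095:Mon✓ 2096:Wed✓ 2097:Thu 2098:Fri 2099:Sat 2100:Sun 2101:Mon✓ 2102:Tue✓ 2103:Wed✓ 2104:Fri
Years with five Wednesdays: 2061, 2062, 2063, 2067, 2068, 2072, 2073, 2074, 2078, 2079, 2084, 2085, 2089, 2090, 2091, 2095, 2096, 2101, 2102, 2103 → 20.

20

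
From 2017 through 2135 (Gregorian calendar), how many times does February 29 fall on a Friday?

Leap years in 2017–2135: 28 of them.
Feb 29 weekday advances by 5 (mod 7) from one leap year to the next four years later (or differs when a century non-leap intervenes).
Leap-day weekdays: 2020:Sat 2024:Thu 2028:Tue 2032:Sun 2036:Fri✓ 2040:Wed 2044:Mon 2048:Sat 2052:Thu 2056:Tue 2060:Sun 2064:Fri✓ 2068:Wed 2072:Mon 2076:Sat 2080:Thu 2084:Tue 2088:Sun 2092:Fri✓ 2096:Wed 2104:Fri✓ 2108:Wed 2112:Mon 2116:Sat 2120:Thu 2124:Tue 2128:Sun 2132:Fri✓
Friday: 2036, 2064, 2092, 2104, 2132 → 5.

5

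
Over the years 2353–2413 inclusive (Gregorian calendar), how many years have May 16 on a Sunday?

Track May 16's weekday year by year (advancing +1, or +2 across a Feb 29):
  2353: Sat  2354: Sun (+1) ✓  2355: Mon (+1)  2356: Wed (+2)  2357: Thu (+1)
  2358: Fri (+1)  2359: Sat (+1)  2360: Mon (+2)  2361: Tue (+1)  2362: Wed (+1)
  2363: Thu (+1)  2364: Sat (+2)  2365: Sun (+1) ✓  2366: Mon (+1)  … (33 more years) …
  2400: Tue (+2)  2401: Wed (+1)  2402: Thu (+1)  2403: Fri (+1)  2404: Sun (+2) ✓
  2405: Mon (+1)  2406: Tue (+1)  2407: Wed (+1)  2408: Fri (+2)  2409: Sat (+1)
  2410: Sun (+1) ✓  2411: Mon (+1)  2412: Wed (+2)  2413: Thu (+1)
Sunday years: 2354, 2365, 2371, 2376, 2382, 2393, 2399, 2404, 2410 — 9 in total.

9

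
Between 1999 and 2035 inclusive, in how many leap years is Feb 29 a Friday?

Leap years in 1999–2035: 9 of them.
Feb 29 weekday advances by 5 (mod 7) from one leap year to the next four years later (or differs when a century non-leap intervenes).
Leap-day weekdays: 2000:Tue 2004:Sun 2008:Fri✓ 2012:Wed 2016:Mon 2020:Sat 2024:Thu 2028:Tue 2032:Sun
Friday: 2008 → 1.

1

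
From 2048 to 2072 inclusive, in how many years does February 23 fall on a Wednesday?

Track February 23's weekday year by year (advancing +1, or +2 across a Feb 29):
  2048: Sun  2049: Tue (+2)  2050: Wed (+1) ✓  2051: Thu (+1)  2052: Fri (+1)
  2053: Sun (+2)  2054: Mon (+1)  2055: Tue (+1)  2056: Wed (+1) ✓  2057: Fri (+2)
  2058: Sat (+1)  2059: Sun (+1)  2060: Mon (+1)  2061: Wed (+2) ✓  2062: Thu (+1)
  2063: Fri (+1)  2064: Sat (+1)  2065: Mon (+2)  2066: Tue (+1)  2067: Wed (+1) ✓
  2068: Thu (+1)  2069: Sat (+2)  2070: Sun (+1)  2071: Mon (+1)  2072: Tue (+1)
Wednesday years: 2050, 2056, 2061, 2067 — 4 in total.

4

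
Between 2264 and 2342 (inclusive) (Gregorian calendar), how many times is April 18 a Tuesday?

12

Track April 18's weekday year by year (advancing +1, or +2 across a Feb 29):
  2264: Mon  2265: Tue (+1) ✓  2266: Wed (+1)  2267: Thu (+1)  2268: Sat (+2)
  2269: Sun (+1)  2270: Mon (+1)  2271: Tue (+1) ✓  2272: Thu (+2)  2273: Fri (+1)
  2274: Sat (+1)  2275: Sun (+1)  2276: Tue (+2) ✓  2277: Wed (+1)  … (51 more years) …
  2329: Thu (+1)  2330: Fri (+1)  2331: Sat (+1)  2332: Mon (+2)  2333: Tue (+1) ✓
  2334: Wed (+1)  2335: Thu (+1)  2336: Sat (+2)  2337: Sun (+1)  2338: Mon (+1)
  2339: Tue (+1) ✓  2340: Thu (+2)  2341: Fri (+1)  2342: Sat (+1)
Tuesday years: 2265, 2271, 2276, 2282, 2293, 2299, 2305, 2311, 2316, 2322, 2333, 2339 — 12 in total.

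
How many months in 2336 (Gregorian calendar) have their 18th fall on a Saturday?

Check the 18th of each month of 2336: Jan 18: Sat, Feb 18: Tue, Mar 18: Wed, Apr 18: Sat, May 18: Mon, Jun 18: Thu, Jul 18: Sat, Aug 18: Tue, Sep 18: Fri, Oct 18: Sun, Nov 18: Wed, Dec 18: Fri.
Saturday occurs in January, April, July — 3 months.

3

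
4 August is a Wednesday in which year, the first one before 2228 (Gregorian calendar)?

From one year to the next, a fixed date's weekday advances by 1, or by 2 when a Feb 29 lies between the two dates.
2228: August 4 is Monday.
2227: Saturday (−2)
2226: Friday (−1)
2225: Thursday (−1)
2224: Wednesday (−1)
4 August falls on a Wednesday in 2224.

2224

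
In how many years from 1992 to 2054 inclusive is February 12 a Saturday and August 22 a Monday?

7

Check each year's weekday for February 12 and August 22:
  1992: Wed/Sat  1993: Fri/Sun  1994: Sat/Mon ✓  1995: Sun/Tue  1996: Mon/Thu  1997: Wed/Fri  1998: Thu/Sat  1999: Fri/Sun  2000: Sat/Tue  2001: Mon/Wed  2002: Tue/Thu  2003: Wed/Fri  2004: Thu/Sun  2005: Sat/Mon ✓  …(35 more)…  2041: Tue/Thu  2042: Wed/Fri  2043: Thu/Sat  2044: Fri/Mon  2045: Sun/Tue  2046: Mon/Wed  2047: Tue/Thu  2048: Wed/Sat  2049: Fri/Sun  2050: Sat/Mon ✓  2051: Sun/Tue  2052: Mon/Thu  2053: Wed/Fri  2054: Thu/Sat
Both conditions hold in: 1994, 2005, 2011, 2022, 2033, 2039, 2050 — 7.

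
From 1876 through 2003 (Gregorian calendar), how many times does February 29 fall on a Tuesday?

5

Leap years in 1876–2003: 31 of them.
Feb 29 weekday advances by 5 (mod 7) from one leap year to the next four years later (or differs when a century non-leap intervenes).
Leap-day weekdays: 1876:Tue✓ 1880:Sun 1884:Fri 1888:Wed 1892:Mon 1896:Sat 1904:Mon 1908:Sat 1912:Thu 1916:Tue✓ 1920:Sun 1924:Fri 1928:Wed …(5 more)… 1952:Fri 1956:Wed 1960:Mon 1964:Sat 1968:Thu 1972:Tue✓ 1976:Sun 1980:Fri 1984:Wed 1988:Mon 1992:Sat 1996:Thu 2000:Tue✓
Tuesday: 1876, 1916, 1944, 1972, 2000 → 5.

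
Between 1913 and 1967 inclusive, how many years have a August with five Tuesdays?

August has 31 days; it has five Tuesdays when Tuesday falls among the first (month-length − 28) days — i.e. when August 1 is one of Tuesday/Monday/Sunday.
August 1 by year: 1913:Fri 1914:Sat 1915:Sun✓ 1916:Tue✓ 1917:Wed 1918:Thu 1919:Fri 1920:Sun✓ 1921:Mon✓ 1922:Tue✓ 1923:Wed 1924:Fri 1925:Sat 1926:Sun✓ 1927:Mon✓ …(25 more)… 1953:Sat 1954:Sun✓ 1955:Mon✓ 1956:Wed 1957:Thu 1958:Fri 1959:Sat 1960:Mon✓ 1961:Tue✓ 1962:Wed 1963:Thu 1964:Sat 1965:Sun✓ 1966:Mon✓ 1967:Tue✓
Years with five Tuesdays: 1915, 1916, 1920, 1921, 1922, 1926, 1927, 1932, 1933, 1937, 1938, 1939, 1943, 1944, 1948, 1949, 1950, 1954, 1955, 1960, 1961, 1965, 1966, 1967 → 24.

24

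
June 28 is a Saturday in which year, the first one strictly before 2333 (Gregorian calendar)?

From one year to the next, a fixed date's weekday advances by 1, or by 2 when a Feb 29 lies between the two dates.
2333: June 28 is Wednesday.
2332: Tuesday (−1)
2331: Sunday (−2)
2330: Saturday (−1)
June 28 falls on a Saturday in 2330.

2330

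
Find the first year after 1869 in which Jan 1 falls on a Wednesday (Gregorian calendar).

1873

Jan 1 advances by 2 weekdays after a leap year and by 1 after a common year.
1869: Jan 1 is Friday.
1870: Saturday
1871: Sunday
1872: Monday (leap)
1873: Wednesday
1873 begins on a Wednesday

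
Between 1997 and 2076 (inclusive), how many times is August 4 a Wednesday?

11

Track August 4's weekday year by year (advancing +1, or +2 across a Feb 29):
  1997: Mon  1998: Tue (+1)  1999: Wed (+1) ✓  2000: Fri (+2)  2001: Sat (+1)
  2002: Sun (+1)  2003: Mon (+1)  2004: Wed (+2) ✓  2005: Thu (+1)  2006: Fri (+1)
  2007: Sat (+1)  2008: Mon (+2)  2009: Tue (+1)  2010: Wed (+1) ✓  … (52 more years) …
  2063: Sat (+1)  2064: Mon (+2)  2065: Tue (+1)  2066: Wed (+1) ✓  2067: Thu (+1)
  2068: Sat (+2)  2069: Sun (+1)  2070: Mon (+1)  2071: Tue (+1)  2072: Thu (+2)
  2073: Fri (+1)  2074: Sat (+1)  2075: Sun (+1)  2076: Tue (+2)
Wednesday years: 1999, 2004, 2010, 2021, 2027, 2032, 2038, 2049, 2055, 2060, 2066 — 11 in total.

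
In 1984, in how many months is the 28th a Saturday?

3

Check the 28th of each month of 1984: Jan 28: Sat, Feb 28: Tue, Mar 28: Wed, Apr 28: Sat, May 28: Mon, Jun 28: Thu, Jul 28: Sat, Aug 28: Tue, Sep 28: Fri, Oct 28: Sun, Nov 28: Wed, Dec 28: Fri.
Saturday occurs in January, April, July — 3 months.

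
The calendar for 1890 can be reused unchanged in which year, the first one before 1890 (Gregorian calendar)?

1879

Two years share a calendar iff Jan 1 falls on the same weekday and both are leap or both are common. 1890: Jan 1 is Wednesday, common year.
1889: Jan 1 Tuesday, common
1888: Jan 1 Sunday, leap
1887: Jan 1 Saturday, common
1886: Jan 1 Friday, common
1885: Jan 1 Thursday, common
1884: Jan 1 Tuesday, leap
1883: Jan 1 Monday, common
1882: Jan 1 Sunday, common
1881: Jan 1 Saturday, common
1880: Jan 1 Thursday, leap
1879: Jan 1 Wednesday, common
1879 matches on both conditions.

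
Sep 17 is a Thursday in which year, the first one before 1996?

1992

From one year to the next, a fixed date's weekday advances by 1, or by 2 when a Feb 29 lies between the two dates.
1996: September 17 is Tuesday.
1995: Sunday (−2)
1994: Saturday (−1)
1993: Friday (−1)
1992: Thursday (−1)
Sep 17 falls on a Thursday in 1992.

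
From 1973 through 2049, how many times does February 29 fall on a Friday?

Leap years in 1973–2049: 19 of them.
Feb 29 weekday advances by 5 (mod 7) from one leap year to the next four years later (or differs when a century non-leap intervenes).
Leap-day weekdays: 1976:Sun 1980:Fri✓ 1984:Wed 1988:Mon 1992:Sat 1996:Thu 2000:Tue 2004:Sun 2008:Fri✓ 2012:Wed 2016:Mon 2020:Sat 2024:Thu 2028:Tue 2032:Sun 2036:Fri✓ 2040:Wed 2044:Mon 2048:Sat
Friday: 1980, 2008, 2036 → 3.

3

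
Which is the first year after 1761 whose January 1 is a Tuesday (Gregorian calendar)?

Jan 1 advances by 2 weekdays after a leap year and by 1 after a common year.
1761: Jan 1 is Thursday.
1762: Friday
1763: Saturday
1764: Sunday (leap)
1765: Tuesday
1765 begins on a Tuesday

1765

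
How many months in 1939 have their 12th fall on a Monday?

Check the 12th of each month of 1939: Jan 12: Thu, Feb 12: Sun, Mar 12: Sun, Apr 12: Wed, May 12: Fri, Jun 12: Mon, Jul 12: Wed, Aug 12: Sat, Sep 12: Tue, Oct 12: Thu, Nov 12: Sun, Dec 12: Tue.
Monday occurs in June — 1 month.

1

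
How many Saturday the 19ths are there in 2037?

Check the 19th of each month of 2037: Jan 19: Mon, Feb 19: Thu, Mar 19: Thu, Apr 19: Sun, May 19: Tue, Jun 19: Fri, Jul 19: Sun, Aug 19: Wed, Sep 19: Sat, Oct 19: Mon, Nov 19: Thu, Dec 19: Sat.
Saturday occurs in September, December — 2 months.

2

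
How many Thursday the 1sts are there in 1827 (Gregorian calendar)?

3

Check the 1st of each month of 1827: Jan 1: Mon, Feb 1: Thu, Mar 1: Thu, Apr 1: Sun, May 1: Tue, Jun 1: Fri, Jul 1: Sun, Aug 1: Wed, Sep 1: Sat, Oct 1: Mon, Nov 1: Thu, Dec 1: Sat.
Thursday occurs in February, March, November — 3 months.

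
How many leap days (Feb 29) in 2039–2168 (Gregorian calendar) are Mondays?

Leap years in 2039–2168: 32 of them.
Feb 29 weekday advances by 5 (mod 7) from one leap year to the next four years later (or differs when a century non-leap intervenes).
Leap-day weekdays: 2040:Wed 2044:Mon✓ 2048:Sat 2052:Thu 2056:Tue 2060:Sun 2064:Fri 2068:Wed 2072:Mon✓ 2076:Sat 2080:Thu 2084:Tue 2088:Sun …(6 more)… 2120:Thu 2124:Tue 2128:Sun 2132:Fri 2136:Wed 2140:Mon✓ 2144:Sat 2148:Thu 2152:Tue 2156:Sun 2160:Fri 2164:Wed 2168:Mon✓
Monday: 2044, 2072, 2112, 2140, 2168 → 5.

5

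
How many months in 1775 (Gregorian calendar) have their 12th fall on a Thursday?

Check the 12th of each month of 1775: Jan 12: Thu, Feb 12: Sun, Mar 12: Sun, Apr 12: Wed, May 12: Fri, Jun 12: Mon, Jul 12: Wed, Aug 12: Sat, Sep 12: Tue, Oct 12: Thu, Nov 12: Sun, Dec 12: Tue.
Thursday occurs in January, October — 2 months.

2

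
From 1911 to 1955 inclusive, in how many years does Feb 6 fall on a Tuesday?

7

Track Feb 6's weekday year by year (advancing +1, or +2 across a Feb 29):
  1911: Mon  1912: Tue (+1) ✓  1913: Thu (+2)  1914: Fri (+1)  1915: Sat (+1)
  1916: Sun (+1)  1917: Tue (+2) ✓  1918: Wed (+1)  1919: Thu (+1)  1920: Fri (+1)
  1921: Sun (+2)  1922: Mon (+1)  1923: Tue (+1) ✓  1924: Wed (+1)  … (17 more years) …
  1942: Fri (+1)  1943: Sat (+1)  1944: Sun (+1)  1945: Tue (+2) ✓  1946: Wed (+1)
  1947: Thu (+1)  1948: Fri (+1)  1949: Sun (+2)  1950: Mon (+1)  1951: Tue (+1) ✓
  1952: Wed (+1)  1953: Fri (+2)  1954: Sat (+1)  1955: Sun (+1)
Tuesday years: 1912, 1917, 1923, 1934, 1940, 1945, 1951 — 7 in total.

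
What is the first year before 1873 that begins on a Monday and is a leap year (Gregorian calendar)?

1872

Jan 1 advances by 2 weekdays after a leap year and by 1 after a common year.
1873: Jan 1 is Wednesday.
1872: Monday (leap)
1872 begins on a Monday and is a leap year.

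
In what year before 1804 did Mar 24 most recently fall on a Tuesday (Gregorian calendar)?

1801

From one year to the next, a fixed date's weekday advances by 1, or by 2 when a Feb 29 lies between the two dates.
1804: March 24 is Saturday.
1803: Thursday (−2)
1802: Wednesday (−1)
1801: Tuesday (−1)
Mar 24 falls on a Tuesday in 1801.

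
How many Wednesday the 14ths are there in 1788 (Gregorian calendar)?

Check the 14th of each month of 1788: Jan 14: Mon, Feb 14: Thu, Mar 14: Fri, Apr 14: Mon, May 14: Wed, Jun 14: Sat, Jul 14: Mon, Aug 14: Thu, Sep 14: Sun, Oct 14: Tue, Nov 14: Fri, Dec 14: Sun.
Wednesday occurs in May — 1 month.

1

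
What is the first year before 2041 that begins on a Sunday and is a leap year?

2040

Jan 1 advances by 2 weekdays after a leap year and by 1 after a common year.
2041: Jan 1 is Tuesday.
2040: Sunday (leap)
2040 begins on a Sunday and is a leap year.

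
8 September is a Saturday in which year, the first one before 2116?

2114

From one year to the next, a fixed date's weekday advances by 1, or by 2 when a Feb 29 lies between the two dates.
2116: September 8 is Tuesday.
2115: Sunday (−2)
2114: Saturday (−1)
8 September falls on a Saturday in 2114.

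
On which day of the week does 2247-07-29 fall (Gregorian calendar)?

Thursday

January 1, 2247 is a Friday.
July 29 is day 210 of the year, i.e. 209 days after Jan 1.
209 mod 7 = 6, so advance 6 weekdays from Friday: Thursday.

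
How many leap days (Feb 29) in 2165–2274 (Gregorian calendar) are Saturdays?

Leap years in 2165–2274: 26 of them.
Feb 29 weekday advances by 5 (mod 7) from one leap year to the next four years later (or differs when a century non-leap intervenes).
Leap-day weekdays: 2168:Mon 2172:Sat✓ 2176:Thu 2180:Tue 2184:Sun 2188:Fri 2192:Wed 2196:Mon 2204:Wed 2208:Mon 2212:Sat✓ 2216:Thu 2220:Tue 2224:Sun 2228:Fri 2232:Wed 2236:Mon 2240:Sat✓ 2244:Thu 2248:Tue 2252:Sun 2256:Fri 2260:Wed 2264:Mon 2268:Sat✓ 2272:Thu
Saturday: 2172, 2212, 2240, 2268 → 4.

4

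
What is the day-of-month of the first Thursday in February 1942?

February 1, 1942 is a Sunday, so the first Thursday is the 5th.
The first Thursday is 5 + 0 = 5.

5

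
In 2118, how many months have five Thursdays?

4

A month of length L has five Thursdays iff its first Thursday is on day ≤ L−28 (so day 1–3 in a 31-day month, 1–2 in a 30-day month, day 1 in a leap February).
Checking each month of 2118: Jan starts Sat (31d); Feb starts Tue (28d); Mar starts Tue (31d) ✓; Apr starts Fri (30d); May starts Sun (31d); Jun starts Wed (30d) ✓; Jul starts Fri (31d); Aug starts Mon (31d); Sep starts Thu (30d) ✓; Oct starts Sat (31d); Nov starts Tue (30d); Dec starts Thu (31d) ✓.
Five-Thursday months: March, June, September, December → 4.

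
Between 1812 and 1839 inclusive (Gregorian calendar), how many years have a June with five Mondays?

8

June has 30 days; it has five Mondays when Monday falls among the first (month-length − 28) days — i.e. when June 1 is one of Monday/Sunday.
June 1 by year: 1812:Mon✓ 1813:Tue 1814:Wed 1815:Thu 1816:Sat 1817:Sun✓ 1818:Mon✓ 1819:Tue 1820:Thu 1821:Fri 1822:Sat 1823:Sun✓ 1824:Tue 1825:Wed 1826:Thu 1827:Fri 1828:Sun✓ 1829:Mon✓ 1830:Tue 1831:Wed 1832:Fri 1833:Sat 1834:Sun✓ 1835:Mon✓ 1836:Wed 1837:Thu 1838:Fri 1839:Sat
Years with five Mondays: 1812, 1817, 1818, 1823, 1828, 1829, 1834, 1835 → 8.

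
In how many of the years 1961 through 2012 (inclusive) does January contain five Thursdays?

21

January has 31 days; it has five Thursdays when Thursday falls among the first (month-length − 28) days — i.e. when January 1 is one of Thursday/Wednesday/Tuesday.
January 1 by year: 1961:Sun 1962:Mon 1963:Tue✓ 1964:Wed✓ 1965:Fri 1966:Sat 1967:Sun 1968:Mon 1969:Wed✓ 1970:Thu✓ 1971:Fri 1972:Sat 1973:Mon 1974:Tue✓ 1975:Wed✓ …(22 more)… 1998:Thu✓ 1999:Fri 2000:Sat 2001:Mon 2002:Tue✓ 2003:Wed✓ 2004:Thu✓ 2005:Sat 2006:Sun 2007:Mon 2008:Tue✓ 2009:Thu✓ 2010:Fri 2011:Sat 2012:Sun
Years with five Thursdays: 1963, 1964, 1969, 1970, 1974, 1975, 1976, 1980, 1981, 1985, 1986, 1987, 1991, 1992, 1997, 1998, 2002, 2003, 2004, 2008, 2009 → 21.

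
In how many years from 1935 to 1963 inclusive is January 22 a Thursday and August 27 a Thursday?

3

Check each year's weekday for January 22 and August 27:
  1935: Tue/Tue  1936: Wed/Thu  1937: Fri/Fri  1938: Sat/Sat  1939: Sun/Sun  1940: Mon/Tue  1941: Wed/Wed  1942: Thu/Thu ✓  1943: Fri/Fri  1944: Sat/Sun  1945: Mon/Mon  1946: Tue/Tue  1947: Wed/Wed  1948: Thu/Fri  1949: Sat/Sat  1950: Sun/Sun  1951: Mon/Mon  1952: Tue/Wed  1953: Thu/Thu ✓  1954: Fri/Fri  1955: Sat/Sat  1956: Sun/Mon  1957: Tue/Tue  1958: Wed/Wed  1959: Thu/Thu ✓  1960: Fri/Sat  1961: Sun/Sun  1962: Mon/Mon  1963: Tue/Tue
Both conditions hold in: 1942, 1953, 1959 — 3.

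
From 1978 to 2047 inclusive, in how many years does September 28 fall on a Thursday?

10

Track September 28's weekday year by year (advancing +1, or +2 across a Feb 29):
  1978: Thu ✓  1979: Fri (+1)  1980: Sun (+2)  1981: Mon (+1)  1982: Tue (+1)
  1983: Wed (+1)  1984: Fri (+2)  1985: Sat (+1)  1986: Sun (+1)  1987: Mon (+1)
  1988: Wed (+2)  1989: Thu (+1) ✓  1990: Fri (+1)  1991: Sat (+1)  … (42 more years) …
  2034: Thu (+1) ✓  2035: Fri (+1)  2036: Sun (+2)  2037: Mon (+1)  2038: Tue (+1)
  2039: Wed (+1)  2040: Fri (+2)  2041: Sat (+1)  2042: Sun (+1)  2043: Mon (+1)
  2044: Wed (+2)  2045: Thu (+1) ✓  2046: Fri (+1)  2047: Sat (+1)
Thursday years: 1978, 1989, 1995, 2000, 2006, 2017, 2023, 2028, 2034, 2045 — 10 in total.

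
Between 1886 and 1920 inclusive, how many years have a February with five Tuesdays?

February has 28 days (29 in leap years); it has five Tuesdays when Tuesday falls among the first (month-length − 28) days — i.e. when February 1 is Tuesday in a leap year (never in a common year).
February 1 by year: 1886:Mon 1887:Tue 1888:Wed 1889:Fri 1890:Sat 1891:Sun 1892:Mon 1893:Wed 1894:Thu 1895:Fri 1896:Sat 1897:Mon 1898:Tue 1899:Wed 1900:Thu …(5 more)… 1906:Thu 1907:Fri 1908:Sat 1909:Mon 1910:Tue 1911:Wed 1912:Thu 1913:Sat 1914:Sun 1915:Mon 1916:Tue✓ 1917:Thu 1918:Fri 1919:Sat 1920:Sun
Years with five Tuesdays: 1916 → 1.

1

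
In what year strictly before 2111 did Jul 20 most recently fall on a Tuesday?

From one year to the next, a fixed date's weekday advances by 1, or by 2 when a Feb 29 lies between the two dates.
2111: July 20 is Monday.
2110: Sunday (−1)
2109: Saturday (−1)
2108: Friday (−1)
2107: Wednesday (−2)
2106: Tuesday (−1)
Jul 20 falls on a Tuesday in 2106.

2106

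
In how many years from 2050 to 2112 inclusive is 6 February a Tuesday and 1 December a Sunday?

Check each year's weekday for 6 February and 1 December:
  2050: Sun/Thu  2051: Mon/Fri  2052: Tue/Sun ✓  2053: Thu/Mon  2054: Fri/Tue  2055: Sat/Wed  2056: Sun/Fri  2057: Tue/Sat  2058: Wed/Sun  2059: Thu/Mon  2060: Fri/Wed  2061: Sun/Thu  2062: Mon/Fri  2063: Tue/Sat  …(35 more)…  2099: Fri/Tue  2100: Sat/Wed  2101: Sun/Thu  2102: Mon/Fri  2103: Tue/Sat  2104: Wed/Mon  2105: Fri/Tue  2106: Sat/Wed  2107: Sun/Thu  2108: Mon/Sat  2109: Wed/Sun  2110: Thu/Mon  2111: Fri/Tue  2112: Sat/Thu
Both conditions hold in: 2052, 2080 — 2.

2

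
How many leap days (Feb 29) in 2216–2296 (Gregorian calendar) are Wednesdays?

Leap years in 2216–2296: 21 of them.
Feb 29 weekday advances by 5 (mod 7) from one leap year to the next four years later (or differs when a century non-leap intervenes).
Leap-day weekdays: 2216:Thu 2220:Tue 2224:Sun 2228:Fri 2232:Wed✓ 2236:Mon 2240:Sat 2244:Thu 2248:Tue 2252:Sun 2256:Fri 2260:Wed✓ 2264:Mon 2268:Sat 2272:Thu 2276:Tue 2280:Sun 2284:Fri 2288:Wed✓ 2292:Mon 2296:Sat
Wednesday: 2232, 2260, 2288 → 3.

3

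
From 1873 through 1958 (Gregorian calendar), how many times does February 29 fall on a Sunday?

Leap years in 1873–1958: 20 of them.
Feb 29 weekday advances by 5 (mod 7) from one leap year to the next four years later (or differs when a century non-leap intervenes).
Leap-day weekdays: 1876:Tue 1880:Sun✓ 1884:Fri 1888:Wed 1892:Mon 1896:Sat 1904:Mon 1908:Sat 1912:Thu 1916:Tue 1920:Sun✓ 1924:Fri 1928:Wed 1932:Mon 1936:Sat 1940:Thu 1944:Tue 1948:Sun✓ 1952:Fri 1956:Wed
Sunday: 1880, 1920, 1948 → 3.

3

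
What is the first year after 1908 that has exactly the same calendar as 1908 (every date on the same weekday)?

1936

Two years share a calendar iff Jan 1 falls on the same weekday and both are leap or both are common. 1908: Jan 1 is Wednesday, leap year.
1909: Jan 1 Friday, common
1910: Jan 1 Saturday, common
1911: Jan 1 Sunday, common
1912: Jan 1 Monday, leap
1913: Jan 1 Wednesday, common
1914: Jan 1 Thursday, common
1915: Jan 1 Friday, common
1916: Jan 1 Saturday, leap
1917: Jan 1 Monday, common
1918: Jan 1 Tuesday, common
1919: Jan 1 Wednesday, common
1920: Jan 1 Thursday, leap
1921: Jan 1 Saturday, common
1922: Jan 1 Sunday, common
1923: Jan 1 Monday, common
1924: Jan 1 Tuesday, leap
1925: Jan 1 Thursday, common
1926: Jan 1 Friday, common
1927: Jan 1 Saturday, common
1928: Jan 1 Sunday, leap
1929: Jan 1 Tuesday, common
1930: Jan 1 Wednesday, common
1931: Jan 1 Thursday, common
1932: Jan 1 Friday, leap
1933: Jan 1 Sunday, common
1934: Jan 1 Monday, common
1935: Jan 1 Tuesday, common
1936: Jan 1 Wednesday, leap
1936 matches on both conditions.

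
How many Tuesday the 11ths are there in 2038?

Check the 11th of each month of 2038: Jan 11: Mon, Feb 11: Thu, Mar 11: Thu, Apr 11: Sun, May 11: Tue, Jun 11: Fri, Jul 11: Sun, Aug 11: Wed, Sep 11: Sat, Oct 11: Mon, Nov 11: Thu, Dec 11: Sat.
Tuesday occurs in May — 1 month.

1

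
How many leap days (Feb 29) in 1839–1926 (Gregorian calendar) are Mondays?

Leap years in 1839–1926: 21 of them.
Feb 29 weekday advances by 5 (mod 7) from one leap year to the next four years later (or differs when a century non-leap intervenes).
Leap-day weekdays: 1840:Sat 1844:Thu 1848:Tue 1852:Sun 1856:Fri 1860:Wed 1864:Mon✓ 1868:Sat 1872:Thu 1876:Tue 1880:Sun 1884:Fri 1888:Wed 1892:Mon✓ 1896:Sat 1904:Mon✓ 1908:Sat 1912:Thu 1916:Tue 1920:Sun 1924:Fri
Monday: 1864, 1892, 1904 → 3.

3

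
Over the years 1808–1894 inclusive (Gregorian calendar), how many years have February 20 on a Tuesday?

13

Track February 20's weekday year by year (advancing +1, or +2 across a Feb 29):
  1808: Sat  1809: Mon (+2)  1810: Tue (+1) ✓  1811: Wed (+1)  1812: Thu (+1)
  1813: Sat (+2)  1814: Sun (+1)  1815: Mon (+1)  1816: Tue (+1) ✓  1817: Thu (+2)
  1818: Fri (+1)  1819: Sat (+1)  1820: Sun (+1)  1821: Tue (+2) ✓  … (59 more years) …
  1881: Sun (+2)  1882: Mon (+1)  1883: Tue (+1) ✓  1884: Wed (+1)  1885: Fri (+2)
  1886: Sat (+1)  1887: Sun (+1)  1888: Mon (+1)  1889: Wed (+2)  1890: Thu (+1)
  1891: Fri (+1)  1892: Sat (+1)  1893: Mon (+2)  1894: Tue (+1) ✓
Tuesday years: 1810, 1816, 1821, 1827, 1838, 1844, 1849, 1855, 1866, 1872, 1877, 1883, 1894 — 13 in total.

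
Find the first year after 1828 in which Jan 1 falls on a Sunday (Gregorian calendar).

Jan 1 advances by 2 weekdays after a leap year and by 1 after a common year.
1828: Jan 1 is Tuesday (leap).
1829: Thursday
1830: Friday
1831: Saturday
1832: Sunday (leap)
1832 begins on a Sunday

1832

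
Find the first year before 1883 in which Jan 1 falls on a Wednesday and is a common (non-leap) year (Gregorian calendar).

1879

Jan 1 advances by 2 weekdays after a leap year and by 1 after a common year.
1883: Jan 1 is Monday.
1882: Sunday
1881: Saturday
1880: Thursday (leap)
1879: Wednesday
1879 begins on a Wednesday and is a common year.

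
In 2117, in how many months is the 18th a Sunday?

Check the 18th of each month of 2117: Jan 18: Mon, Feb 18: Thu, Mar 18: Thu, Apr 18: Sun, May 18: Tue, Jun 18: Fri, Jul 18: Sun, Aug 18: Wed, Sep 18: Sat, Oct 18: Mon, Nov 18: Thu, Dec 18: Sat.
Sunday occurs in April, July — 2 months.

2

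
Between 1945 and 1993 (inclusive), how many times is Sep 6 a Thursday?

8

Track Sep 6's weekday year by year (advancing +1, or +2 across a Feb 29):
  1945: Thu ✓  1946: Fri (+1)  1947: Sat (+1)  1948: Mon (+2)  1949: Tue (+1)
  1950: Wed (+1)  1951: Thu (+1) ✓  1952: Sat (+2)  1953: Sun (+1)  1954: Mon (+1)
  1955: Tue (+1)  1956: Thu (+2) ✓  1957: Fri (+1)  1958: Sat (+1)  … (21 more years) …
  1980: Sat (+2)  1981: Sun (+1)  1982: Mon (+1)  1983: Tue (+1)  1984: Thu (+2) ✓
  1985: Fri (+1)  1986: Sat (+1)  1987: Sun (+1)  1988: Tue (+2)  1989: Wed (+1)
  1990: Thu (+1) ✓  1991: Fri (+1)  1992: Sun (+2)  1993: Mon (+1)
Thursday years: 1945, 1951, 1956, 1962, 1973, 1979, 1984, 1990 — 8 in total.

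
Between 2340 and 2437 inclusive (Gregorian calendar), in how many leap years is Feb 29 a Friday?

4

Leap years in 2340–2437: 25 of them.
Feb 29 weekday advances by 5 (mod 7) from one leap year to the next four years later (or differs when a century non-leap intervenes).
Leap-day weekdays: 2340:Thu 2344:Tue 2348:Sun 2352:Fri✓ 2356:Wed 2360:Mon 2364:Sat 2368:Thu 2372:Tue 2376:Sun 2380:Fri✓ 2384:Wed 2388:Mon 2392:Sat 2396:Thu 2400:Tue 2404:Sun 2408:Fri✓ 2412:Wed 2416:Mon 2420:Sat 2424:Thu 2428:Tue 2432:Sun 2436:Fri✓
Friday: 2352, 2380, 2408, 2436 → 4.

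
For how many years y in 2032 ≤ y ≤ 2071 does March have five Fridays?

March has 31 days; it has five Fridays when Friday falls among the first (month-length − 28) days — i.e. when March 1 is one of Friday/Thursday/Wednesday.
March 1 by year: 2032:Mon 2033:Tue 2034:Wed✓ 2035:Thu✓ 2036:Sat 2037:Sun 2038:Mon 2039:Tue 2040:Thu✓ 2041:Fri✓ 2042:Sat 2043:Sun 2044:Tue 2045:Wed✓ 2046:Thu✓ …(10 more)… 2057:Thu✓ 2058:Fri✓ 2059:Sat 2060:Mon 2061:Tue 2062:Wed✓ 2063:Thu✓ 2064:Sat 2065:Sun 2066:Mon 2067:Tue 2068:Thu✓ 2069:Fri✓ 2070:Sat 2071:Sun
Years with five Fridays: 2034, 2035, 2040, 2041, 2045, 2046, 2047, 2051, 2052, 2056, 2057, 2058, 2062, 2063, 2068, 2069 → 16.

16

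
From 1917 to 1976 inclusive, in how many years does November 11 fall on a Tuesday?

Track November 11's weekday year by year (advancing +1, or +2 across a Feb 29):
  1917: Sun  1918: Mon (+1)  1919: Tue (+1) ✓  1920: Thu (+2)  1921: Fri (+1)
  1922: Sat (+1)  1923: Sun (+1)  1924: Tue (+2) ✓  1925: Wed (+1)  1926: Thu (+1)
  1927: Fri (+1)  1928: Sun (+2)  1929: Mon (+1)  1930: Tue (+1) ✓  … (32 more years) …
  1963: Mon (+1)  1964: Wed (+2)  1965: Thu (+1)  1966: Fri (+1)  1967: Sat (+1)
  1968: Mon (+2)  1969: Tue (+1) ✓  1970: Wed (+1)  1971: Thu (+1)  1972: Sat (+2)
  1973: Sun (+1)  1974: Mon (+1)  1975: Tue (+1) ✓  1976: Thu (+2)
Tuesday years: 1919, 1924, 1930, 1941, 1947, 1952, 1958, 1969, 1975 — 9 in total.

9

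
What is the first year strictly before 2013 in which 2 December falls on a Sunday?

From one year to the next, a fixed date's weekday advances by 1, or by 2 when a Feb 29 lies between the two dates.
2013: December 2 is Monday.
2012: Sunday (−1)
2 December falls on a Sunday in 2012.

2012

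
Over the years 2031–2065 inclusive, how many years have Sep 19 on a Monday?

5

Track Sep 19's weekday year by year (advancing +1, or +2 across a Feb 29):
  2031: Fri  2032: Sun (+2)  2033: Mon (+1) ✓  2034: Tue (+1)  2035: Wed (+1)
  2036: Fri (+2)  2037: Sat (+1)  2038: Sun (+1)  2039: Mon (+1) ✓  2040: Wed (+2)
  2041: Thu (+1)  2042: Fri (+1)  2043: Sat (+1)  2044: Mon (+2) ✓  … (7 more years) …
  2052: Thu (+2)  2053: Fri (+1)  2054: Sat (+1)  2055: Sun (+1)  2056: Tue (+2)
  2057: Wed (+1)  2058: Thu (+1)  2059: Fri (+1)  2060: Sun (+2)  2061: Mon (+1) ✓
  2062: Tue (+1)  2063: Wed (+1)  2064: Fri (+2)  2065: Sat (+1)
Monday years: 2033, 2039, 2044, 2050, 2061 — 5 in total.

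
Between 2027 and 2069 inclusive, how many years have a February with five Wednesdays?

2

February has 28 days (29 in leap years); it has five Wednesdays when Wednesday falls among the first (month-length − 28) days — i.e. when February 1 is Wednesday in a leap year (never in a common year).
February 1 by year: 2027:Mon 2028:Tue 2029:Thu 2030:Fri 2031:Sat 2032:Sun 2033:Tue 2034:Wed 2035:Thu 2036:Fri 2037:Sun 2038:Mon 2039:Tue 2040:Wed✓ 2041:Fri …(13 more)… 2055:Mon 2056:Tue 2057:Thu 2058:Fri 2059:Sat 2060:Sun 2061:Tue 2062:Wed 2063:Thu 2064:Fri 2065:Sun 2066:Mon 2067:Tue 2068:Wed✓ 2069:Fri
Years with five Wednesdays: 2040, 2068 → 2.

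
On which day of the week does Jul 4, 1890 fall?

January 1, 1890 is a Wednesday.
July 4 is day 185 of the year, i.e. 184 days after Jan 1.
184 mod 7 = 2, so advance 2 weekdays from Wednesday: Friday.

Friday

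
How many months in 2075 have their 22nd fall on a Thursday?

1

Check the 22nd of each month of 2075: Jan 22: Tue, Feb 22: Fri, Mar 22: Fri, Apr 22: Mon, May 22: Wed, Jun 22: Sat, Jul 22: Mon, Aug 22: Thu, Sep 22: Sun, Oct 22: Tue, Nov 22: Fri, Dec 22: Sun.
Thursday occurs in August — 1 month.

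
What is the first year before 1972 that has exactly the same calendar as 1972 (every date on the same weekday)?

1944

Two years share a calendar iff Jan 1 falls on the same weekday and both are leap or both are common. 1972: Jan 1 is Saturday, leap year.
1971: Jan 1 Friday, common
1970: Jan 1 Thursday, common
1969: Jan 1 Wednesday, common
1968: Jan 1 Monday, leap
1967: Jan 1 Sunday, common
1966: Jan 1 Saturday, common
1965: Jan 1 Friday, common
1964: Jan 1 Wednesday, leap
1963: Jan 1 Tuesday, common
1962: Jan 1 Monday, common
1961: Jan 1 Sunday, common
1960: Jan 1 Friday, leap
1959: Jan 1 Thursday, common
1958: Jan 1 Wednesday, common
1957: Jan 1 Tuesday, common
1956: Jan 1 Sunday, leap
1955: Jan 1 Saturday, common
1954: Jan 1 Friday, common
1953: Jan 1 Thursday, common
1952: Jan 1 Tuesday, leap
1951: Jan 1 Monday, common
1950: Jan 1 Sunday, common
1949: Jan 1 Saturday, common
1948: Jan 1 Thursday, leap
1947: Jan 1 Wednesday, common
1946: Jan 1 Tuesday, common
1945: Jan 1 Monday, common
1944: Jan 1 Saturday, leap
1944 matches on both conditions.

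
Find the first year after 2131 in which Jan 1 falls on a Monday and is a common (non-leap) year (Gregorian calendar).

2142

Jan 1 advances by 2 weekdays after a leap year and by 1 after a common year.
2131: Jan 1 is Monday.
2132: Tuesday (leap)
2133: Thursday
2134: Friday
2135: Saturday
2136: Sunday (leap)
2137: Tuesday
2138: Wednesday
2139: Thursday
2140: Friday (leap)
2141: Sunday
2142: Monday
2142 begins on a Monday and is a common year.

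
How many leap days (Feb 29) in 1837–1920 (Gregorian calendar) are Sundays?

Leap years in 1837–1920: 20 of them.
Feb 29 weekday advances by 5 (mod 7) from one leap year to the next four years later (or differs when a century non-leap intervenes).
Leap-day weekdays: 1840:Sat 1844:Thu 1848:Tue 1852:Sun✓ 1856:Fri 1860:Wed 1864:Mon 1868:Sat 1872:Thu 1876:Tue 1880:Sun✓ 1884:Fri 1888:Wed 1892:Mon 1896:Sat 1904:Mon 1908:Sat 1912:Thu 1916:Tue 1920:Sun✓
Sunday: 1852, 1880, 1920 → 3.

3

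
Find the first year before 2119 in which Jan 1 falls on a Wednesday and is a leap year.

Jan 1 advances by 2 weekdays after a leap year and by 1 after a common year.
2119: Jan 1 is Sunday.
2118: Saturday
2117: Friday
2116: Wednesday (leap)
2116 begins on a Wednesday and is a leap year.

2116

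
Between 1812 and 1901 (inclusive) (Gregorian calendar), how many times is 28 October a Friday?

Track 28 October's weekday year by year (advancing +1, or +2 across a Feb 29):
  1812: Wed  1813: Thu (+1)  1814: Fri (+1) ✓  1815: Sat (+1)  1816: Mon (+2)
  1817: Tue (+1)  1818: Wed (+1)  1819: Thu (+1)  1820: Sat (+2)  1821: Sun (+1)
  1822: Mon (+1)  1823: Tue (+1)  1824: Thu (+2)  1825: Fri (+1) ✓  … (62 more years) …
  1888: Sun (+2)  1889: Mon (+1)  1890: Tue (+1)  1891: Wed (+1)  1892: Fri (+2) ✓
  1893: Sat (+1)  1894: Sun (+1)  1895: Mon (+1)  1896: Wed (+2)  1897: Thu (+1)
  1898: Fri (+1) ✓  1899: Sat (+1)  1900: Sun (+1)  1901: Mon (+1)
Friday years: 1814, 1825, 1831, 1836, 1842, 1853, 1859, 1864, 1870, 1881, 1887, 1892, 1898 — 13 in total.

13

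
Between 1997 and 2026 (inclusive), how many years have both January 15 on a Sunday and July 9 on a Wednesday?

Check each year's weekday for January 15 and July 9:
  1997: Wed/Wed  1998: Thu/Thu  1999: Fri/Fri  2000: Sat/Sun  2001: Mon/Mon  2002: Tue/Tue  2003: Wed/Wed  2004: Thu/Fri  2005: Sat/Sat  2006: Sun/Sun  2007: Mon/Mon  2008: Tue/Wed  2009: Thu/Thu  2010: Fri/Fri  2011: Sat/Sat  2012: Sun/Mon  2013: Tue/Tue  2014: Wed/Wed  2015: Thu/Thu  2016: Fri/Sat  2017: Sun/Sun  2018: Mon/Mon  2019: Tue/Tue  2020: Wed/Thu  2021: Fri/Fri  2022: Sat/Sat  2023: Sun/Sun  2024: Mon/Tue  2025: Wed/Wed  2026: Thu/Thu
Both conditions hold in: no year — 0.

0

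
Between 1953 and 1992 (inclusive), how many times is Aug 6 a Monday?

6

Track Aug 6's weekday year by year (advancing +1, or +2 across a Feb 29):
  1953: Thu  1954: Fri (+1)  1955: Sat (+1)  1956: Mon (+2) ✓  1957: Tue (+1)
  1958: Wed (+1)  1959: Thu (+1)  1960: Sat (+2)  1961: Sun (+1)  1962: Mon (+1) ✓
  1963: Tue (+1)  1964: Thu (+2)  1965: Fri (+1)  1966: Sat (+1)  … (12 more years) …
  1979: Mon (+1) ✓  1980: Wed (+2)  1981: Thu (+1)  1982: Fri (+1)  1983: Sat (+1)
  1984: Mon (+2) ✓  1985: Tue (+1)  1986: Wed (+1)  1987: Thu (+1)  1988: Sat (+2)
  1989: Sun (+1)  1990: Mon (+1) ✓  1991: Tue (+1)  1992: Thu (+2)
Monday years: 1956, 1962, 1973, 1979, 1984, 1990 — 6 in total.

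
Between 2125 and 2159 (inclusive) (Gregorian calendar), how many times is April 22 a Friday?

5

Track April 22's weekday year by year (advancing +1, or +2 across a Feb 29):
  2125: Sun  2126: Mon (+1)  2127: Tue (+1)  2128: Thu (+2)  2129: Fri (+1) ✓
  2130: Sat (+1)  2131: Sun (+1)  2132: Tue (+2)  2133: Wed (+1)  2134: Thu (+1)
  2135: Fri (+1) ✓  2136: Sun (+2)  2137: Mon (+1)  2138: Tue (+1)  … (7 more years) …
  2146: Fri (+1) ✓  2147: Sat (+1)  2148: Mon (+2)  2149: Tue (+1)  2150: Wed (+1)
  2151: Thu (+1)  2152: Sat (+2)  2153: Sun (+1)  2154: Mon (+1)  2155: Tue (+1)
  2156: Thu (+2)  2157: Fri (+1) ✓  2158: Sat (+1)  2159: Sun (+1)
Friday years: 2129, 2135, 2140, 2146, 2157 — 5 in total.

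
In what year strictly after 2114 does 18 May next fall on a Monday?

2116

From one year to the next, a fixed date's weekday advances by 1, or by 2 when a Feb 29 lies between the two dates.
2114: May 18 is Friday.
2115: Saturday (+1)
2116: Monday (+2)
18 May falls on a Monday in 2116.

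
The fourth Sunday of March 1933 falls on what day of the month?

26

March 1, 1933 is a Wednesday, so the first Sunday is the 5th.
The fourth Sunday is 5 + 21 = 26.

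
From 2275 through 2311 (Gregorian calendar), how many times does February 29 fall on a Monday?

Leap years in 2275–2311: 8 of them.
Feb 29 weekday advances by 5 (mod 7) from one leap year to the next four years later (or differs when a century non-leap intervenes).
Leap-day weekdays: 2276:Tue 2280:Sun 2284:Fri 2288:Wed 2292:Mon✓ 2296:Sat 2304:Mon✓ 2308:Sat
Monday: 2292, 2304 → 2.

2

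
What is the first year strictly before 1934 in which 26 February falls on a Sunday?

From one year to the next, a fixed date's weekday advances by 1, or by 2 when a Feb 29 lies between the two dates.
1934: February 26 is Monday.
1933: Sunday (−1)
26 February falls on a Sunday in 1933.

1933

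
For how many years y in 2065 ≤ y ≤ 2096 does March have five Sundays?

13

March has 31 days; it has five Sundays when Sunday falls among the first (month-length − 28) days — i.e. when March 1 is one of Sunday/Saturday/Friday.
March 1 by year: 2065:Sun✓ 2066:Mon 2067:Tue 2068:Thu 2069:Fri✓ 2070:Sat✓ 2071:Sun✓ 2072:Tue 2073:Wed 2074:Thu 2075:Fri✓ 2076:Sun✓ 2077:Mon 2078:Tue 2079:Wed 2080:Fri✓ 2081:Sat✓ 2082:Sun✓ 2083:Mon 2084:Wed 2085:Thu 2086:Fri✓ 2087:Sat✓ 2088:Mon 2089:Tue 2090:Wed 2091:Thu 2092:Sat✓ 2093:Sun✓ 2094:Mon 2095:Tue 2096:Thu
Years with five Sundays: 2065, 2069, 2070, 2071, 2075, 2076, 2080, 2081, 2082, 2086, 2087, 2092, 2093 → 13.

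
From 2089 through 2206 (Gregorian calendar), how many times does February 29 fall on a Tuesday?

3

Leap years in 2089–2206: 27 of them.
Feb 29 weekday advances by 5 (mod 7) from one leap year to the next four years later (or differs when a century non-leap intervenes).
Leap-day weekdays: 2092:Fri 2096:Wed 2104:Fri 2108:Wed 2112:Mon 2116:Sat 2120:Thu 2124:Tue✓ 2128:Sun 2132:Fri 2136:Wed 2140:Mon 2144:Sat 2148:Thu 2152:Tue✓ 2156:Sun 2160:Fri 2164:Wed 2168:Mon 2172:Sat 2176:Thu 2180:Tue✓ 2184:Sun 2188:Fri 2192:Wed 2196:Mon 2204:Wed
Tuesday: 2124, 2152, 2180 → 3.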